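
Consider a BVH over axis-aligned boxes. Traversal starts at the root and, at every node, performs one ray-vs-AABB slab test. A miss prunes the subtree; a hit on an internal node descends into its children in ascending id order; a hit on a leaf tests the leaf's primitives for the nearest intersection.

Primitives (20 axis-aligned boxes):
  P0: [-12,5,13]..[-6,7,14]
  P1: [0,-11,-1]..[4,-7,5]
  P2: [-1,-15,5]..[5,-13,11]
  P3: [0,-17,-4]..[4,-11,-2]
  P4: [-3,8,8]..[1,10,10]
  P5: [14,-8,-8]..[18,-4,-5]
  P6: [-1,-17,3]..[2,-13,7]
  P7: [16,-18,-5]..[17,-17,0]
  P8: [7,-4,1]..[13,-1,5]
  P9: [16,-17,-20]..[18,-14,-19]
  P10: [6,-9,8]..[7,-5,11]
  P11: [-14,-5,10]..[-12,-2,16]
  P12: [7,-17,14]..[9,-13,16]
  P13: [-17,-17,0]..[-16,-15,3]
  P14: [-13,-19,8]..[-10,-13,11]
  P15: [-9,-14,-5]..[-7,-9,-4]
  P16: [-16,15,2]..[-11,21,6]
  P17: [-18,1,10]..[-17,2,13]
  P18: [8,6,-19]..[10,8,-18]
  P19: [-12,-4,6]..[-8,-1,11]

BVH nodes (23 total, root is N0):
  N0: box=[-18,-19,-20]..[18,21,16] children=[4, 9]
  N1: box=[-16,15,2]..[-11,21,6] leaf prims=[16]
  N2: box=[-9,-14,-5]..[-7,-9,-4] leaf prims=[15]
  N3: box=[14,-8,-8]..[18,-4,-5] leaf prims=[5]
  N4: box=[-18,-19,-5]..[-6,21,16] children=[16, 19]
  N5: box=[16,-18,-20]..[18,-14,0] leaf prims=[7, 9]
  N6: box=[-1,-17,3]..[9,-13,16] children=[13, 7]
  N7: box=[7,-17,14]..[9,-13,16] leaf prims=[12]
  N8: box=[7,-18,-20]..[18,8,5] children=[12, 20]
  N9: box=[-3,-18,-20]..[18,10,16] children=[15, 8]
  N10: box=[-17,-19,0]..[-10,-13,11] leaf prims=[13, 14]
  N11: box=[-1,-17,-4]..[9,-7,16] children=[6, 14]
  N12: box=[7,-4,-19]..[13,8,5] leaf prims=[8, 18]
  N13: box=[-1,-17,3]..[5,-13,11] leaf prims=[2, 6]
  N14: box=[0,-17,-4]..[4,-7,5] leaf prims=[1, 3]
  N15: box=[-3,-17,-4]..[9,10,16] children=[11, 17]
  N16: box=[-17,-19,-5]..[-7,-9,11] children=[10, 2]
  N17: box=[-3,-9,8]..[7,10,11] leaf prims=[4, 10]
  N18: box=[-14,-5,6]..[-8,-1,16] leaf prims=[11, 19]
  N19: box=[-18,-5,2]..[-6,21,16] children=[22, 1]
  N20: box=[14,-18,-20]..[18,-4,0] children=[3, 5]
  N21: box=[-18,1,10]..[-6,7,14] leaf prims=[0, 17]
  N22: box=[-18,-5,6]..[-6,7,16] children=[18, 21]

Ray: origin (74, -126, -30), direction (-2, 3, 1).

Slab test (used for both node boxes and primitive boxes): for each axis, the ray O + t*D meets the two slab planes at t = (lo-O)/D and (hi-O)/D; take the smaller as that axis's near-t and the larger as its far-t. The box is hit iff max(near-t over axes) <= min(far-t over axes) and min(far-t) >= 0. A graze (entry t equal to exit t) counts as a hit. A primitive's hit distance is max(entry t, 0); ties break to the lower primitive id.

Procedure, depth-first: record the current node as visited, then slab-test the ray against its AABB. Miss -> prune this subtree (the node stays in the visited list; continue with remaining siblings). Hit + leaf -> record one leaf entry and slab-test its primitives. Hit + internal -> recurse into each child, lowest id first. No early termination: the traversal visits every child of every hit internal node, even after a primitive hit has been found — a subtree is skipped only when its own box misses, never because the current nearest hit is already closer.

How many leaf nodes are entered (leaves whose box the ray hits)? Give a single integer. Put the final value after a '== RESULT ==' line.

Traverse from the root:
N0 x:[28,46] y:[107/3,49] z:[10,46] -> hit [107/3,46], descend [4, 9]
  N4 x:[40,46] y:[107/3,49] z:[25,46] -> hit [40,46], descend [16, 19]
    N16 x:[81/2,91/2] y:[107/3,39] z:[25,41] -> miss, prune
    N19 x:[40,46] y:[121/3,49] z:[32,46] -> hit [121/3,46], descend [1, 22]
      N1 x:[85/2,45] y:[47,49] z:[32,36] -> miss, prune
      N22 x:[40,46] y:[121/3,133/3] z:[36,46] -> hit [121/3,133/3], descend [18, 21]
        N18 x:[41,44] y:[121/3,125/3] z:[36,46] -> hit [41,125/3] leaf, test {P11(miss), P19@t=41}
        N21 x:[40,46] y:[127/3,133/3] z:[40,44] -> hit [127/3,44] leaf, test {P0(miss), P17(miss)}
  N9 x:[28,77/2] y:[36,136/3] z:[10,46] -> hit [36,77/2], descend [8, 15]
    N8 x:[28,67/2] y:[36,134/3] z:[10,35] -> miss, prune
    N15 x:[65/2,77/2] y:[109/3,136/3] z:[26,46] -> hit [109/3,77/2], descend [11, 17]
      N11 x:[65/2,75/2] y:[109/3,119/3] z:[26,46] -> hit [109/3,75/2], descend [6, 14]
        N6 x:[65/2,75/2] y:[109/3,113/3] z:[33,46] -> hit [109/3,75/2], descend [7, 13]
          N7 x:[65/2,67/2] y:[109/3,113/3] z:[44,46] -> miss, prune
          N13 x:[69/2,75/2] y:[109/3,113/3] z:[33,41] -> hit [109/3,75/2] leaf, test {P2@t=37, P6@t=109/3}
        N14 x:[35,37] y:[109/3,119/3] z:[26,35] -> miss, prune
      N17 x:[67/2,77/2] y:[39,136/3] z:[38,41] -> miss, prune

17 AABB tests over nodes [0, 4, 16, 19, 1, 22, 18, 21, 9, 8, 15, 11, 6, 7, 13, 14, 17]; 3 leaves entered; closest P6.

== RESULT ==
3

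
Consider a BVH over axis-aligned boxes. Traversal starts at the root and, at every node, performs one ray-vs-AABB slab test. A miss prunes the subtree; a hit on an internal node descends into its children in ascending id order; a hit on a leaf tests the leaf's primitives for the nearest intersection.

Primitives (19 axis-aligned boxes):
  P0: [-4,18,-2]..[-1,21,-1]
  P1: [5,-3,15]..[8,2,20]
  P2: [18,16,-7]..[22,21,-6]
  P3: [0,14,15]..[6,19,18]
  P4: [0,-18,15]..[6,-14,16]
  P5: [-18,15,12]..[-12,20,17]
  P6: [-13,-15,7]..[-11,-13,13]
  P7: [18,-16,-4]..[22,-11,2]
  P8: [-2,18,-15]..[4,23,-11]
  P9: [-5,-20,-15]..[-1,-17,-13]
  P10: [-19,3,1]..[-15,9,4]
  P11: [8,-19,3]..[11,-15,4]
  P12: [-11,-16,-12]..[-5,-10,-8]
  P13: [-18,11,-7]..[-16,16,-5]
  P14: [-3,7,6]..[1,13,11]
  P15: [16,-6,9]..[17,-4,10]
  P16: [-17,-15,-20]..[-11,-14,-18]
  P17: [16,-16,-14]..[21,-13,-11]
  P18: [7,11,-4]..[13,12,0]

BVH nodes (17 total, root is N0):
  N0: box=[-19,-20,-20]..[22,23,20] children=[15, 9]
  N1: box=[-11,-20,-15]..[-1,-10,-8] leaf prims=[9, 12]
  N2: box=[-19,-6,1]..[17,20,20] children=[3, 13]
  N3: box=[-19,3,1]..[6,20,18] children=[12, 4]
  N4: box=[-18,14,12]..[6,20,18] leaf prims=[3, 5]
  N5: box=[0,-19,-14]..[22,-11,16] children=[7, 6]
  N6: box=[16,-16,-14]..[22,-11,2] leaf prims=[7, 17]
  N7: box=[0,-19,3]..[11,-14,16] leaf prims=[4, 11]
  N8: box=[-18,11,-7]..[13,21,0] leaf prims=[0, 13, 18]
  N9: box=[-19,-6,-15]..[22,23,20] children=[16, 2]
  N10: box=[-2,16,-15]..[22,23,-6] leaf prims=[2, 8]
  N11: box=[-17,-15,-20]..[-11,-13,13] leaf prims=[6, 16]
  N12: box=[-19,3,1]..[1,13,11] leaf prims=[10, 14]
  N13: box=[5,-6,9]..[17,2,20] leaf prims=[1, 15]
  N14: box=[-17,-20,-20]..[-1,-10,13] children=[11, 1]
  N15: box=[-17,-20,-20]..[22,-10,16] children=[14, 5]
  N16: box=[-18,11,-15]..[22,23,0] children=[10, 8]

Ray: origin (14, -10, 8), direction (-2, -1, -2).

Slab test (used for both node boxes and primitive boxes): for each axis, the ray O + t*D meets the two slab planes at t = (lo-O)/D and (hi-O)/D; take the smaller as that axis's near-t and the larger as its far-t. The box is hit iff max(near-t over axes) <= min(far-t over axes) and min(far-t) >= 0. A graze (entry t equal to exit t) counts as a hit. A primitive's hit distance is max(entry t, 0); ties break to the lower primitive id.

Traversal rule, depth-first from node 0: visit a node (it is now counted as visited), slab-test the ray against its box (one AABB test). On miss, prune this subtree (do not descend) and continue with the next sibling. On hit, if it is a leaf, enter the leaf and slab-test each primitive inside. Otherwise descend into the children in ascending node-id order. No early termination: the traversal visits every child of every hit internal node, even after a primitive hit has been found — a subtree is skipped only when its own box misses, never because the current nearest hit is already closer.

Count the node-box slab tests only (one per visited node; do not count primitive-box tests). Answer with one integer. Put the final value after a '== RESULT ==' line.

Walk:
N0 x:[-4,33/2] y:[-33,10] z:[-6,14] -> hit [-4,10], descend [9, 15]
  N9 x:[-4,33/2] y:[-33,-4] z:[-6,23/2] -> miss, prune
  N15 x:[-4,31/2] y:[0,10] z:[-4,14] -> hit [0,10], descend [5, 14]
    N5 x:[-4,7] y:[1,9] z:[-4,11] -> hit [1,7], descend [6, 7]
      N6 x:[-4,-1] y:[1,6] z:[3,11] -> miss, prune
      N7 x:[3/2,7] y:[4,9] z:[-4,5/2] -> miss, prune
    N14 x:[15/2,31/2] y:[0,10] z:[-5/2,14] -> hit [15/2,10], descend [1, 11]
      N1 x:[15/2,25/2] y:[0,10] z:[8,23/2] -> hit [8,10] leaf, test {P9(miss), P12(miss)}
      N11 x:[25/2,31/2] y:[3,5] z:[-5/2,14] -> miss, prune

Summary -> nodes [0, 9, 15, 5, 6, 7, 14, 1, 11]; box-tests=9; leaf-entries=1; first=miss

== RESULT ==
9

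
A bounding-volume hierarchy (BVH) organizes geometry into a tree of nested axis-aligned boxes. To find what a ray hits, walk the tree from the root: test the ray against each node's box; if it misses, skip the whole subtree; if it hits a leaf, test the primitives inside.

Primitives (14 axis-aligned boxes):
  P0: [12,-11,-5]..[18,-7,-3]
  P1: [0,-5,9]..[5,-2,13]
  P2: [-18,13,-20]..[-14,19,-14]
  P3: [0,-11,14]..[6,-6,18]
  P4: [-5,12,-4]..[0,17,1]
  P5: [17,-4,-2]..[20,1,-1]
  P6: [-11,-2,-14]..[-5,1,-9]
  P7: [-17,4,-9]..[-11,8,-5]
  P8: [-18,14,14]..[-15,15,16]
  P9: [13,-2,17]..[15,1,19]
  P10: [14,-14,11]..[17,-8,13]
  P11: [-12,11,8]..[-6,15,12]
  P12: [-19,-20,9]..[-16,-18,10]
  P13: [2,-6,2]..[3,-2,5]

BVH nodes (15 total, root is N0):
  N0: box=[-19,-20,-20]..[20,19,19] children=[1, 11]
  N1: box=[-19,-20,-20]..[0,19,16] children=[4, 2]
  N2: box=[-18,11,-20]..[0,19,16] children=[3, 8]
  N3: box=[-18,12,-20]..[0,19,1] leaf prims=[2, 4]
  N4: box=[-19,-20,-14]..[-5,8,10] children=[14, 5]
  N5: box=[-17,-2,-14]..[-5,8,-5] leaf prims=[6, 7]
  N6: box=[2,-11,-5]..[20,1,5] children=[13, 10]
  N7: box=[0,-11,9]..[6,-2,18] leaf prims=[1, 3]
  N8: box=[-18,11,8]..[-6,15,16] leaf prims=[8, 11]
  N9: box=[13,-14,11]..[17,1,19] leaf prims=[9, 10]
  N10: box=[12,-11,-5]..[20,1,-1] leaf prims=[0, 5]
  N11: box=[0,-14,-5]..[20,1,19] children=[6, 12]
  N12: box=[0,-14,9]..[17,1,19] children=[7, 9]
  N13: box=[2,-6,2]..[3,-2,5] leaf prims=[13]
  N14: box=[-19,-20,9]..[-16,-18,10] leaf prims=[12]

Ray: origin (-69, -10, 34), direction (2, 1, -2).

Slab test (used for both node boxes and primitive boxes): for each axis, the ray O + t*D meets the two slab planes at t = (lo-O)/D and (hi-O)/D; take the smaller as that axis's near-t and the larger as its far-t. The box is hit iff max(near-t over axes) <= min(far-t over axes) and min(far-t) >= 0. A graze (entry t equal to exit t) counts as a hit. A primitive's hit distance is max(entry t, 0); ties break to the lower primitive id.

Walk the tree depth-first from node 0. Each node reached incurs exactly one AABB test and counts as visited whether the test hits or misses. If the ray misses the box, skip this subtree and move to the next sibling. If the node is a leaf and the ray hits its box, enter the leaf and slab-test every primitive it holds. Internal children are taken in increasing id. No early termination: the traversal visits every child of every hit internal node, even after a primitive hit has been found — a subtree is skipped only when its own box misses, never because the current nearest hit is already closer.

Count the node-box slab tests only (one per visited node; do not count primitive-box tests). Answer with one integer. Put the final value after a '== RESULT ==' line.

Trace the traversal:
N0 x:[25,89/2] y:[-10,29] z:[15/2,27] -> hit [25,27], descend [1, 11]
  N1 x:[25,69/2] y:[-10,29] z:[9,27] -> hit [25,27], descend [2, 4]
    N2 x:[51/2,69/2] y:[21,29] z:[9,27] -> hit [51/2,27], descend [3, 8]
      N3 x:[51/2,69/2] y:[22,29] z:[33/2,27] -> hit [51/2,27] leaf, test {P2@t=51/2, P4(miss)}
      N8 x:[51/2,63/2] y:[21,25] z:[9,13] -> miss, prune
    N4 x:[25,32] y:[-10,18] z:[12,24] -> miss, prune
  N11 x:[69/2,89/2] y:[-4,11] z:[15/2,39/2] -> miss, prune

Visited [0, 1, 2, 3, 8, 4, 11]. Tests: 7 box, 1 leaf. Nearest: P2.

== RESULT ==
7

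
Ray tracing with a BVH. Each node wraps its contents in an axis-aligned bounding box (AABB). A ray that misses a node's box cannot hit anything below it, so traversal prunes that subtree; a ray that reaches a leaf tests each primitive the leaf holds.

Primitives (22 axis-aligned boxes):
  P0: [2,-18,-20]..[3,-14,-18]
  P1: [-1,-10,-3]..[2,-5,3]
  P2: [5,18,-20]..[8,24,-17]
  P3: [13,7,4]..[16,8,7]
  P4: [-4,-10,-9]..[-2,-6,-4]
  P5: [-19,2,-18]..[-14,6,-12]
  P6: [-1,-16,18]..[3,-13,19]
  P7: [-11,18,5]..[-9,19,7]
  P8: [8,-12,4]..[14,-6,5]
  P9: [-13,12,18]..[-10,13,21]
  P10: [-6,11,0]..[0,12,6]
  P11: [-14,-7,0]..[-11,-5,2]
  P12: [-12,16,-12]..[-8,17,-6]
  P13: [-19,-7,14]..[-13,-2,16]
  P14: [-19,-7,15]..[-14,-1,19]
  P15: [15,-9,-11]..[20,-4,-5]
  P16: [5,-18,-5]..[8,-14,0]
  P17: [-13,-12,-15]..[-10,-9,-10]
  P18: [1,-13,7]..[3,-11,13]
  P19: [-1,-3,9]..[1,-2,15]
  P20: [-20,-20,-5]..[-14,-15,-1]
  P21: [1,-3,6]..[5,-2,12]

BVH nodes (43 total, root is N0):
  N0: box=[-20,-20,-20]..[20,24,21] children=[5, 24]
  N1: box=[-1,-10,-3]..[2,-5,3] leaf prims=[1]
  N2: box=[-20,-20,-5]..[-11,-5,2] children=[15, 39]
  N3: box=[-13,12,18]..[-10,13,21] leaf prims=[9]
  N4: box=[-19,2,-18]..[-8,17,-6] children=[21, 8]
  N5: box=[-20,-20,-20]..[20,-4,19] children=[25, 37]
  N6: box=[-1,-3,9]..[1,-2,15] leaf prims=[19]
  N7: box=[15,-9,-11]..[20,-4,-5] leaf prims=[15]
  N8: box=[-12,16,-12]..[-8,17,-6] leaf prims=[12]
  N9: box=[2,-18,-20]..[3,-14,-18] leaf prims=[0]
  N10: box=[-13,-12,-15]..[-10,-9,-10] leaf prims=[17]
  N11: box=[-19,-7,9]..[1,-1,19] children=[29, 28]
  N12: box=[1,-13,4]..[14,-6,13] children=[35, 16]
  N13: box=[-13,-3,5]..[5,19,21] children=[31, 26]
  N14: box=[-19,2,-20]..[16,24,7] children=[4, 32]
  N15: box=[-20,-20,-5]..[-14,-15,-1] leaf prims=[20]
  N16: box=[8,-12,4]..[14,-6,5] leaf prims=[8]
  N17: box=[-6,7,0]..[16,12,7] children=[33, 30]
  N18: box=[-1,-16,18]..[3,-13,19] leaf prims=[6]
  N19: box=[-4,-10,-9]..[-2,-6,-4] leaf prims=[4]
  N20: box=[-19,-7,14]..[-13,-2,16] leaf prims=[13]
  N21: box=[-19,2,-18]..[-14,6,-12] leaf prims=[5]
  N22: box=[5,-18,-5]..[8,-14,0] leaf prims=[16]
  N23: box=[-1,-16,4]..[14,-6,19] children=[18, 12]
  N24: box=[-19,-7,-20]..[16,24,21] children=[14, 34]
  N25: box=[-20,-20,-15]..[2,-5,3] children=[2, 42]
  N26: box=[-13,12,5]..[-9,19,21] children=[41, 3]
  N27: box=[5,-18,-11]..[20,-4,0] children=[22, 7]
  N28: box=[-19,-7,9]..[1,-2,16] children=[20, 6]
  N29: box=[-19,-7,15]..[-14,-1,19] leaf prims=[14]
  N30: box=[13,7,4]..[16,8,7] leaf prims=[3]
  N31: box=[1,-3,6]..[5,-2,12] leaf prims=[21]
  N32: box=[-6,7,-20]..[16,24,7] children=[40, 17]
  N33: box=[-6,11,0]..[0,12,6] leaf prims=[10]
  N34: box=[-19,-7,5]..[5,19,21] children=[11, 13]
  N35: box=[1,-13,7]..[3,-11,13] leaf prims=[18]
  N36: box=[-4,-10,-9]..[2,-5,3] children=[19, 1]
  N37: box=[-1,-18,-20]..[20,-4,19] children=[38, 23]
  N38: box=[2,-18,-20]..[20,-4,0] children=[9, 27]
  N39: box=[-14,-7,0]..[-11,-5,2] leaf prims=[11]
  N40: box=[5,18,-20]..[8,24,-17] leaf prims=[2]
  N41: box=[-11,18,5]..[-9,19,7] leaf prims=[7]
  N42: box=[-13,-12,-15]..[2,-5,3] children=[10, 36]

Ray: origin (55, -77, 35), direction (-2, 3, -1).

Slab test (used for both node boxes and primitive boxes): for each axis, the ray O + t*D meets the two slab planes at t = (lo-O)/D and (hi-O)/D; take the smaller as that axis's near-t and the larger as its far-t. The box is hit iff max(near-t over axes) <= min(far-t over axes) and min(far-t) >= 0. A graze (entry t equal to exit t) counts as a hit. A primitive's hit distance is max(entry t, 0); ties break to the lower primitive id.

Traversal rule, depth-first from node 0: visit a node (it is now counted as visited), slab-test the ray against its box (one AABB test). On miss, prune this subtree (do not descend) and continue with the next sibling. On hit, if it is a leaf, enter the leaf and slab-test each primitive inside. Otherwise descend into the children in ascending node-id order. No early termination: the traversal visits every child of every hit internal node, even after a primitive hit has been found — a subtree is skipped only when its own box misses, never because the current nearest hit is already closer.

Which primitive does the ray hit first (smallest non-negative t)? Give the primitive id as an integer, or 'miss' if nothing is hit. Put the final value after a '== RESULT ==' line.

Walk:
N0 x:[35/2,75/2] y:[19,101/3] z:[14,55] -> hit [19,101/3], descend [5, 24]
  N5 x:[35/2,75/2] y:[19,73/3] z:[16,55] -> hit [19,73/3], descend [25, 37]
    N25 x:[53/2,75/2] y:[19,24] z:[32,50] -> miss, prune
    N37 x:[35/2,28] y:[59/3,73/3] z:[16,55] -> hit [59/3,73/3], descend [23, 38]
      N23 x:[41/2,28] y:[61/3,71/3] z:[16,31] -> hit [41/2,71/3], descend [12, 18]
        N12 x:[41/2,27] y:[64/3,71/3] z:[22,31] -> hit [22,71/3], descend [16, 35]
          N16 x:[41/2,47/2] y:[65/3,71/3] z:[30,31] -> miss, prune
          N35 x:[26,27] y:[64/3,22] z:[22,28] -> miss, prune
        N18 x:[26,28] y:[61/3,64/3] z:[16,17] -> miss, prune
      N38 x:[35/2,53/2] y:[59/3,73/3] z:[35,55] -> miss, prune
  N24 x:[39/2,37] y:[70/3,101/3] z:[14,55] -> hit [70/3,101/3], descend [14, 34]
    N14 x:[39/2,37] y:[79/3,101/3] z:[28,55] -> hit [28,101/3], descend [4, 32]
      N4 x:[63/2,37] y:[79/3,94/3] z:[41,53] -> miss, prune
      N32 x:[39/2,61/2] y:[28,101/3] z:[28,55] -> hit [28,61/2], descend [17, 40]
        N17 x:[39/2,61/2] y:[28,89/3] z:[28,35] -> hit [28,89/3], descend [30, 33]
          N30 x:[39/2,21] y:[28,85/3] z:[28,31] -> miss, prune
          N33 x:[55/2,61/2] y:[88/3,89/3] z:[29,35] -> hit [88/3,89/3] leaf, test {P10@t=88/3}
        N40 x:[47/2,25] y:[95/3,101/3] z:[52,55] -> miss, prune
    N34 x:[25,37] y:[70/3,32] z:[14,30] -> hit [25,30], descend [11, 13]
      N11 x:[27,37] y:[70/3,76/3] z:[16,26] -> miss, prune
      N13 x:[25,34] y:[74/3,32] z:[14,30] -> hit [25,30], descend [26, 31]
        N26 x:[32,34] y:[89/3,32] z:[14,30] -> miss, prune
        N31 x:[25,27] y:[74/3,25] z:[23,29] -> hit [25,25] leaf, test {P21@t=25}

Summary -> nodes [0, 5, 25, 37, 23, 12, 16, 35, 18, 38, 24, 14, 4, 32, 17, 30, 33, 40, 34, 11, 13, 26, 31]; box-tests=23; leaf-entries=2; first=P21

== RESULT ==
21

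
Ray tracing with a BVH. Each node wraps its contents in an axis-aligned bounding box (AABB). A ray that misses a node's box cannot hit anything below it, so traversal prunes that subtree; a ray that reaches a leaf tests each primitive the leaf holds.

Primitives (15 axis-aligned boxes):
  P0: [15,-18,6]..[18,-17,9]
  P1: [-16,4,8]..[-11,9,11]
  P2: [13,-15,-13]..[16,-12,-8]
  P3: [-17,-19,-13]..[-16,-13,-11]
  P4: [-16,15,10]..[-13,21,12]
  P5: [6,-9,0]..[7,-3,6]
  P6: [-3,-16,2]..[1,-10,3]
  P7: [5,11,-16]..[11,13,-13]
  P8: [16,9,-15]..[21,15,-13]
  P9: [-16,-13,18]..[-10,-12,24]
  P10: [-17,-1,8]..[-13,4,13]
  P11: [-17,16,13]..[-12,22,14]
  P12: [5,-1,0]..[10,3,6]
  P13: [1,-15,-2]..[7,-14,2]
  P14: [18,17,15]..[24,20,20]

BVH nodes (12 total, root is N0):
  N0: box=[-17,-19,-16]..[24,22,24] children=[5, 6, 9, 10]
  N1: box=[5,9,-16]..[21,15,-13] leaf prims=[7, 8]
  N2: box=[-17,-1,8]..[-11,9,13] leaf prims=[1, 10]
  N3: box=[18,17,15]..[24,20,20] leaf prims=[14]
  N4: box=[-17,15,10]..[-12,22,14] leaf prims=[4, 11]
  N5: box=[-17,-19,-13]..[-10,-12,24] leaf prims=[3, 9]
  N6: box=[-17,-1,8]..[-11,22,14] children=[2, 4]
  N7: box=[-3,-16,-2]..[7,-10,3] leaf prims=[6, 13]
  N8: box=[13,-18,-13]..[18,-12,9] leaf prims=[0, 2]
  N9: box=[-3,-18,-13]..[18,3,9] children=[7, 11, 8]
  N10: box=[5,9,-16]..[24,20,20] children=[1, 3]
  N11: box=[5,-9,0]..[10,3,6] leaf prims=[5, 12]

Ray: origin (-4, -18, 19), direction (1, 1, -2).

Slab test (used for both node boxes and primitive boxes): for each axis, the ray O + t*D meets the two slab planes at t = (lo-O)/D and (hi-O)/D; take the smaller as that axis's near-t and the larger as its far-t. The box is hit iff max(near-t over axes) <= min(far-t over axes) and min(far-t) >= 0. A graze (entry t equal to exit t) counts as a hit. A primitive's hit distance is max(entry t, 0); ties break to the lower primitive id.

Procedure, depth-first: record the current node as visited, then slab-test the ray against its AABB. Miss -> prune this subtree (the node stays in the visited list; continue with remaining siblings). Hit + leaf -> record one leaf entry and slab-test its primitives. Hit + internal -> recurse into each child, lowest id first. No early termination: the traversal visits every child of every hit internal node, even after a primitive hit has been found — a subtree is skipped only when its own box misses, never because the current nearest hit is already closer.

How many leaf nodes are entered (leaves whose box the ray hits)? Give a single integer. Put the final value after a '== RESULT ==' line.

Trace the traversal:
N0 x:[-13,28] y:[-1,40] z:[-5/2,35/2] -> hit [-1,35/2], descend [5, 6, 9, 10]
  N5 x:[-13,-6] y:[-1,6] z:[-5/2,16] -> miss, prune
  N6 x:[-13,-7] y:[17,40] z:[5/2,11/2] -> miss, prune
  N9 x:[1,22] y:[0,21] z:[5,16] -> hit [5,16], descend [7, 8, 11]
    N7 x:[1,11] y:[2,8] z:[8,21/2] -> hit [8,8] leaf, test {P6(miss), P13(miss)}
    N8 x:[17,22] y:[0,6] z:[5,16] -> miss, prune
    N11 x:[9,14] y:[9,21] z:[13/2,19/2] -> hit [9,19/2] leaf, test {P5(miss), P12(miss)}
  N10 x:[9,28] y:[27,38] z:[-1/2,35/2] -> miss, prune

8 AABB tests over nodes [0, 5, 6, 9, 7, 8, 11, 10]; 2 leaves entered; closest miss.

== RESULT ==
2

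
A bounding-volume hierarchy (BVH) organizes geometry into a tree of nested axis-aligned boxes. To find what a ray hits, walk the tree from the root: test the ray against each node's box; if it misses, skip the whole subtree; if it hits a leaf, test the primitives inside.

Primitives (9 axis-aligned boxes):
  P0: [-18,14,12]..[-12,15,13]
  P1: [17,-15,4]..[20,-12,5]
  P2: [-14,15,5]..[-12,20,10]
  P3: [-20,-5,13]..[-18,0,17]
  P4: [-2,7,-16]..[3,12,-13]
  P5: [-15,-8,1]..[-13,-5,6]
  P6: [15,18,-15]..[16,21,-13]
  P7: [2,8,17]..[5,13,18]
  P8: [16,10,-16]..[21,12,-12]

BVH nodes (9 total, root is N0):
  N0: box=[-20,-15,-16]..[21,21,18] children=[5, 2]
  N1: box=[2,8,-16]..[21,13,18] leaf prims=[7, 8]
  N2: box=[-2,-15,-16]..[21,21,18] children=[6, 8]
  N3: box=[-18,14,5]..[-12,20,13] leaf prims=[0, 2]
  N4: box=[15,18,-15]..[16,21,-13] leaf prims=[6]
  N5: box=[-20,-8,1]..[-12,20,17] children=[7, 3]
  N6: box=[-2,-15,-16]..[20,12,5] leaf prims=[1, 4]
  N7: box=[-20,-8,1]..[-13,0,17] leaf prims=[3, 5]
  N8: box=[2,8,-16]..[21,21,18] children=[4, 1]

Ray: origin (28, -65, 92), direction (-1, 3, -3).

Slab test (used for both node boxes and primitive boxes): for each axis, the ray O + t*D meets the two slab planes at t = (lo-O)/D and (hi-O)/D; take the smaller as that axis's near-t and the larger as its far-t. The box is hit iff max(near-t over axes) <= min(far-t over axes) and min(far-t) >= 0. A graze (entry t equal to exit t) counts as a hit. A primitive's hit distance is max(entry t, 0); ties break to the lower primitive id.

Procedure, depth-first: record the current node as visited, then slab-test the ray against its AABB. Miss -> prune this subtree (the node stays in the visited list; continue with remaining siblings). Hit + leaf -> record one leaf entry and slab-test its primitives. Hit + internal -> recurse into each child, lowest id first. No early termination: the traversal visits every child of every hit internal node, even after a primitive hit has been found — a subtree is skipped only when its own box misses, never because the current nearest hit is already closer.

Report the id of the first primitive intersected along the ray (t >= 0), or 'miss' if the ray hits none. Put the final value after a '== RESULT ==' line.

Traverse from the root:
N0 x:[7,48] y:[50/3,86/3] z:[74/3,36] -> hit [74/3,86/3], descend [2, 5]
  N2 x:[7,30] y:[50/3,86/3] z:[74/3,36] -> hit [74/3,86/3], descend [6, 8]
    N6 x:[8,30] y:[50/3,77/3] z:[29,36] -> miss, prune
    N8 x:[7,26] y:[73/3,86/3] z:[74/3,36] -> hit [74/3,26], descend [1, 4]
      N1 x:[7,26] y:[73/3,26] z:[74/3,36] -> hit [74/3,26] leaf, test {P7@t=74/3, P8(miss)}
      N4 x:[12,13] y:[83/3,86/3] z:[35,107/3] -> miss, prune
  N5 x:[40,48] y:[19,85/3] z:[25,91/3] -> miss, prune

7 AABB tests over nodes [0, 2, 6, 8, 1, 4, 5]; 1 leaf entered; closest P7.

== RESULT ==
7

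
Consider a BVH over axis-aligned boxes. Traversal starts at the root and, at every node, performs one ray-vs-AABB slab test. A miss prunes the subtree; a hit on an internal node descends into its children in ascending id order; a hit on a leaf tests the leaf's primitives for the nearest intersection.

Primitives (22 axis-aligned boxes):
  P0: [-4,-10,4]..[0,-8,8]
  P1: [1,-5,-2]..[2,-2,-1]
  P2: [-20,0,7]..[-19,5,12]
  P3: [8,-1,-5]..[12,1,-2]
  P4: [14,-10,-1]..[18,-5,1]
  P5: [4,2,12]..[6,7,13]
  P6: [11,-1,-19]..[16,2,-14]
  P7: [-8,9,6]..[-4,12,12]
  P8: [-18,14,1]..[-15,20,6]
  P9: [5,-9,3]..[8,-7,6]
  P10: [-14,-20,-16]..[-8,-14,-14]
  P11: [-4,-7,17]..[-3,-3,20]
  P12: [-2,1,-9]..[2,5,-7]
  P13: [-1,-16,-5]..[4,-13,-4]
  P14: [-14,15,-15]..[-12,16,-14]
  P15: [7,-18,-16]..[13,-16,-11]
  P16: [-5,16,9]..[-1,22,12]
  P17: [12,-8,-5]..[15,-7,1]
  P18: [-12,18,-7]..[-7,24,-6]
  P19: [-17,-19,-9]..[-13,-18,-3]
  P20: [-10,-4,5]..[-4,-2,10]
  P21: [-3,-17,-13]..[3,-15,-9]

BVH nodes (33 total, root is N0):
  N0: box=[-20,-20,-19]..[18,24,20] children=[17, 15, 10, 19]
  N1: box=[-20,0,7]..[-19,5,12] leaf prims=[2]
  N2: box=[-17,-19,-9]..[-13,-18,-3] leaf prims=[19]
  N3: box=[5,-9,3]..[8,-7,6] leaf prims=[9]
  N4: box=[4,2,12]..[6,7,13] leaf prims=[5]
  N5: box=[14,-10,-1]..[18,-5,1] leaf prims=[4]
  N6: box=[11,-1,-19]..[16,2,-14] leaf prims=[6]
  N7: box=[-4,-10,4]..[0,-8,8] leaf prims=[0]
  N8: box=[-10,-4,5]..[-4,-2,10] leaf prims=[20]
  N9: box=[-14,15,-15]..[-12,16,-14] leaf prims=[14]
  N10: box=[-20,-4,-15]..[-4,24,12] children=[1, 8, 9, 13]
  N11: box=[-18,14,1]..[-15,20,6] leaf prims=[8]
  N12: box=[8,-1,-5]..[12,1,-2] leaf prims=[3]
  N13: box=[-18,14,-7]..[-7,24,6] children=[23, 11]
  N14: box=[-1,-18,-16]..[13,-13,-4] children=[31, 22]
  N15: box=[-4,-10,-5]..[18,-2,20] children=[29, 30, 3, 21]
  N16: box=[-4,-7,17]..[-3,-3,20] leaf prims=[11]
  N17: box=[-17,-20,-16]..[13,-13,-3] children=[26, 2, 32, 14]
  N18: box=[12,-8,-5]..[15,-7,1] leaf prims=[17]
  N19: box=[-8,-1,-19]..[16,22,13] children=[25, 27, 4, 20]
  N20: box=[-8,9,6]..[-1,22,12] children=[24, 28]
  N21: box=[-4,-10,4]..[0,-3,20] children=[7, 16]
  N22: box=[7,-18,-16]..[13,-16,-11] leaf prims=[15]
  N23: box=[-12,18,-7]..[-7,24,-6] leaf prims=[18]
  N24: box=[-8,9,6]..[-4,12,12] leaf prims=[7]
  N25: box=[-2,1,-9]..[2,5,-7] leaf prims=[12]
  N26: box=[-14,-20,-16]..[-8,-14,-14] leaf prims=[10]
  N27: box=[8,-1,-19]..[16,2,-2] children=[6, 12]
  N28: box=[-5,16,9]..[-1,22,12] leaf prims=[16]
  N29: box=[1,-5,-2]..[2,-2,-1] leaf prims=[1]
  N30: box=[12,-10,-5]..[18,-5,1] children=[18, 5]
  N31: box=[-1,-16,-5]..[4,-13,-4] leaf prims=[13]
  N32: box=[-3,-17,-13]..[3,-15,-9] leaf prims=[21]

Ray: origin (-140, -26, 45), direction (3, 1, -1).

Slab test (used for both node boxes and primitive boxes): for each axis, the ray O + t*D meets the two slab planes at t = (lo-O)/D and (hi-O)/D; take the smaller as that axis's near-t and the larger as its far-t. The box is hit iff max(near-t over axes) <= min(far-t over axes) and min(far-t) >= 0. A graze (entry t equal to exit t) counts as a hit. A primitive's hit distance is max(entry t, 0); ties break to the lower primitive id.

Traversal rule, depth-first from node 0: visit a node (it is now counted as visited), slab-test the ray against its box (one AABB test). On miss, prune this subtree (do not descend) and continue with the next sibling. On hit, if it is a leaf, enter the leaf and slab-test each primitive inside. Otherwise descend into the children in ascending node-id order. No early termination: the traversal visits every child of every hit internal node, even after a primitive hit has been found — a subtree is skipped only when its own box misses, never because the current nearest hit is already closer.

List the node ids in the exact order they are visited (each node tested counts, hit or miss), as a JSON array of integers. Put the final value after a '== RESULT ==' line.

Trace the traversal:
N0 x:[40,158/3] y:[6,50] z:[25,64] -> hit [40,50], descend [10, 15, 17, 19]
  N10 x:[40,136/3] y:[22,50] z:[33,60] -> hit [40,136/3], descend [1, 8, 9, 13]
    N1 x:[40,121/3] y:[26,31] z:[33,38] -> miss, prune
    N8 x:[130/3,136/3] y:[22,24] z:[35,40] -> miss, prune
    N9 x:[42,128/3] y:[41,42] z:[59,60] -> miss, prune
    N13 x:[122/3,133/3] y:[40,50] z:[39,52] -> hit [122/3,133/3], descend [11, 23]
      N11 x:[122/3,125/3] y:[40,46] z:[39,44] -> hit [122/3,125/3] leaf, test {P8@t=122/3}
      N23 x:[128/3,133/3] y:[44,50] z:[51,52] -> miss, prune
  N15 x:[136/3,158/3] y:[16,24] z:[25,50] -> miss, prune
  N17 x:[41,51] y:[6,13] z:[48,61] -> miss, prune
  N19 x:[44,52] y:[25,48] z:[32,64] -> hit [44,48], descend [4, 20, 25, 27]
    N4 x:[48,146/3] y:[28,33] z:[32,33] -> miss, prune
    N20 x:[44,139/3] y:[35,48] z:[33,39] -> miss, prune
    N25 x:[46,142/3] y:[27,31] z:[52,54] -> miss, prune
    N27 x:[148/3,52] y:[25,28] z:[47,64] -> miss, prune

Summary -> nodes [0, 10, 1, 8, 9, 13, 11, 23, 15, 17, 19, 4, 20, 25, 27]; box-tests=15; leaf-entries=1; first=P8

== RESULT ==
[0, 10, 1, 8, 9, 13, 11, 23, 15, 17, 19, 4, 20, 25, 27]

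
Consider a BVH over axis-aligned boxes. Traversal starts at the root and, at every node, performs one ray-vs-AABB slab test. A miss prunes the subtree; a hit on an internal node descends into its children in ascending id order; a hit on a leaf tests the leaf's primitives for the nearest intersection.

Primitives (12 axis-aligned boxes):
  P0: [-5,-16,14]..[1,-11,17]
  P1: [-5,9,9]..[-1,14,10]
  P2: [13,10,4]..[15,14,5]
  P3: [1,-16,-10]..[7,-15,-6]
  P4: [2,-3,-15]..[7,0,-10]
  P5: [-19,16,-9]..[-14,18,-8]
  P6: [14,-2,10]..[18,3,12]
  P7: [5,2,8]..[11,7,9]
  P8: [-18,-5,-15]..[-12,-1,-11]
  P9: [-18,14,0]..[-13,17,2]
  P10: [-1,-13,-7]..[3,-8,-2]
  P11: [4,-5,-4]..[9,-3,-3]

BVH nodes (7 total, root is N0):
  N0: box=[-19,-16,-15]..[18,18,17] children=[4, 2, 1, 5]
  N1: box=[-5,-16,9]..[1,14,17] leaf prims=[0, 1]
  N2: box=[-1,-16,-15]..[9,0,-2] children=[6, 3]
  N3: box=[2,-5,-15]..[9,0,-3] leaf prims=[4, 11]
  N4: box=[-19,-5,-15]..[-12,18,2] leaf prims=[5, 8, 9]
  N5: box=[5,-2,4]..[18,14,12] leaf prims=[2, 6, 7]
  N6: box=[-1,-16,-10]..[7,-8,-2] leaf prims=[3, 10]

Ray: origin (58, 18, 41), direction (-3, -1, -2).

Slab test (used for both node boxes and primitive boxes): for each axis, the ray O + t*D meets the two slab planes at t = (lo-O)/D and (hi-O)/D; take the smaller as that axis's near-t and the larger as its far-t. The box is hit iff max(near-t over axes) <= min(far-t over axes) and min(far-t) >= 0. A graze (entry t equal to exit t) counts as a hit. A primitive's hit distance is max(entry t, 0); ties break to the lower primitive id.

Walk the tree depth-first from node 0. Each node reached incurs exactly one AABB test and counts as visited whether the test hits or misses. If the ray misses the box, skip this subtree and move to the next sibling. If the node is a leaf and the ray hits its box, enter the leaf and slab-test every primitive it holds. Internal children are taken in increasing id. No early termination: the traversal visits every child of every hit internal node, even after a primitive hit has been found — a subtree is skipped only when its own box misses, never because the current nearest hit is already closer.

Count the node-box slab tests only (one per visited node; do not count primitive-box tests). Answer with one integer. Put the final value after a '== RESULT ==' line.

Walk:
N0 x:[40/3,77/3] y:[0,34] z:[12,28] -> hit [40/3,77/3], descend [1, 2, 4, 5]
  N1 x:[19,21] y:[4,34] z:[12,16] -> miss, prune
  N2 x:[49/3,59/3] y:[18,34] z:[43/2,28] -> miss, prune
  N4 x:[70/3,77/3] y:[0,23] z:[39/2,28] -> miss, prune
  N5 x:[40/3,53/3] y:[4,20] z:[29/2,37/2] -> hit [29/2,53/3] leaf, test {P2(miss), P6(miss), P7@t=16}

Visited [0, 1, 2, 4, 5]. Tests: 5 box, 1 leaf. Nearest: P7.

== RESULT ==
5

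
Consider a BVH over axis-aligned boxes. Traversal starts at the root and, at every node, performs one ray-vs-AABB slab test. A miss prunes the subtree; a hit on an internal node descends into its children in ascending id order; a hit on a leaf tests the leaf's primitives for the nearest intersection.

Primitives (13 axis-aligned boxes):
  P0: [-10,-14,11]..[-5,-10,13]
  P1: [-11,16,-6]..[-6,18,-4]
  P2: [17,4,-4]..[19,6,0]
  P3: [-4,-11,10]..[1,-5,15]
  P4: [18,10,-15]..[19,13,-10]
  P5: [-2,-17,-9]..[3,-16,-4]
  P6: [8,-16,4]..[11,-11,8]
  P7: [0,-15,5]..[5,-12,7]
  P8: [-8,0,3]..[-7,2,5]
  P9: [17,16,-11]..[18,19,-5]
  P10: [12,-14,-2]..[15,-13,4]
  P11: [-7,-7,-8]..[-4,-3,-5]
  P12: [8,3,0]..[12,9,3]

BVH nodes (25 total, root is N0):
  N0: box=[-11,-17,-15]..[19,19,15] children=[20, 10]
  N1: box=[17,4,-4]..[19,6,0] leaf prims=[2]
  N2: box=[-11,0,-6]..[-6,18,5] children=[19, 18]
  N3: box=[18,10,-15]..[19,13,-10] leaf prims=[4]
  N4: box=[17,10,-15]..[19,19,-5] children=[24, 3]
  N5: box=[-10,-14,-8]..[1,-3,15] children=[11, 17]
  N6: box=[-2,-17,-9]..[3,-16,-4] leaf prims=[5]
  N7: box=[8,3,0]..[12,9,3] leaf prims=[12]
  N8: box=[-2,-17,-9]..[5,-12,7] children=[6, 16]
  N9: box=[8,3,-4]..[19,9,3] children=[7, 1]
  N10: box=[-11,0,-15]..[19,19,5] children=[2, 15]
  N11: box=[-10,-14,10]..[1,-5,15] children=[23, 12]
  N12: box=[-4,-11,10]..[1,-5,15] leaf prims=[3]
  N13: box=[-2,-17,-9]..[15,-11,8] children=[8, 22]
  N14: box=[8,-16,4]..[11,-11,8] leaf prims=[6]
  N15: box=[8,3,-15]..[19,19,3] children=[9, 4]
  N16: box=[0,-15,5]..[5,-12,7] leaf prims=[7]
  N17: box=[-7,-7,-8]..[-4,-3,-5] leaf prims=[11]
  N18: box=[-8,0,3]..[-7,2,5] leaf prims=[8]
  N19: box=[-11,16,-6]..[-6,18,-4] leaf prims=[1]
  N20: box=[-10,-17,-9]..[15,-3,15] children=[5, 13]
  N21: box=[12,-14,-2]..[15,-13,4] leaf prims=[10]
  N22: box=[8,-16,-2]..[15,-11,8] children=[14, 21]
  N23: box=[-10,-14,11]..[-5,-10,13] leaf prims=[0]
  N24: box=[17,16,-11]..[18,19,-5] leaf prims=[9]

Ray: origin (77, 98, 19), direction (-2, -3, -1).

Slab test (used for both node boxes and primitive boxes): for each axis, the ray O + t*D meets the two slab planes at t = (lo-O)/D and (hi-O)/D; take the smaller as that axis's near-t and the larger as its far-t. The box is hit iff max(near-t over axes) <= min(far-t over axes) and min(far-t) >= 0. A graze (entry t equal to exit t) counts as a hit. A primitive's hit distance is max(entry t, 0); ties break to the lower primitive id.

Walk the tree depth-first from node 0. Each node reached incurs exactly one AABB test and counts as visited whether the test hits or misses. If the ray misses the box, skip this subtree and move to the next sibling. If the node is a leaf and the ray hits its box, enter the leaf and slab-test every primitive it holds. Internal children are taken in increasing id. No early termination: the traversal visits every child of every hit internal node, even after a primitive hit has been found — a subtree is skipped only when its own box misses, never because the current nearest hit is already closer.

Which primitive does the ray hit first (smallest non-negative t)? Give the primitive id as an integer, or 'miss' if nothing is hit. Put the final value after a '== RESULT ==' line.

Traverse from the root:
N0 x:[29,44] y:[79/3,115/3] z:[4,34] -> hit [29,34], descend [10, 20]
  N10 x:[29,44] y:[79/3,98/3] z:[14,34] -> hit [29,98/3], descend [2, 15]
    N2 x:[83/2,44] y:[80/3,98/3] z:[14,25] -> miss, prune
    N15 x:[29,69/2] y:[79/3,95/3] z:[16,34] -> hit [29,95/3], descend [4, 9]
      N4 x:[29,30] y:[79/3,88/3] z:[24,34] -> hit [29,88/3], descend [3, 24]
        N3 x:[29,59/2] y:[85/3,88/3] z:[29,34] -> hit [29,88/3] leaf, test {P4@t=29}
        N24 x:[59/2,30] y:[79/3,82/3] z:[24,30] -> miss, prune
      N9 x:[29,69/2] y:[89/3,95/3] z:[16,23] -> miss, prune
  N20 x:[31,87/2] y:[101/3,115/3] z:[4,28] -> miss, prune

order=[0, 10, 2, 15, 4, 3, 24, 9, 20]  |boxes|=9  |leaves|=1  hit=P4

== RESULT ==
4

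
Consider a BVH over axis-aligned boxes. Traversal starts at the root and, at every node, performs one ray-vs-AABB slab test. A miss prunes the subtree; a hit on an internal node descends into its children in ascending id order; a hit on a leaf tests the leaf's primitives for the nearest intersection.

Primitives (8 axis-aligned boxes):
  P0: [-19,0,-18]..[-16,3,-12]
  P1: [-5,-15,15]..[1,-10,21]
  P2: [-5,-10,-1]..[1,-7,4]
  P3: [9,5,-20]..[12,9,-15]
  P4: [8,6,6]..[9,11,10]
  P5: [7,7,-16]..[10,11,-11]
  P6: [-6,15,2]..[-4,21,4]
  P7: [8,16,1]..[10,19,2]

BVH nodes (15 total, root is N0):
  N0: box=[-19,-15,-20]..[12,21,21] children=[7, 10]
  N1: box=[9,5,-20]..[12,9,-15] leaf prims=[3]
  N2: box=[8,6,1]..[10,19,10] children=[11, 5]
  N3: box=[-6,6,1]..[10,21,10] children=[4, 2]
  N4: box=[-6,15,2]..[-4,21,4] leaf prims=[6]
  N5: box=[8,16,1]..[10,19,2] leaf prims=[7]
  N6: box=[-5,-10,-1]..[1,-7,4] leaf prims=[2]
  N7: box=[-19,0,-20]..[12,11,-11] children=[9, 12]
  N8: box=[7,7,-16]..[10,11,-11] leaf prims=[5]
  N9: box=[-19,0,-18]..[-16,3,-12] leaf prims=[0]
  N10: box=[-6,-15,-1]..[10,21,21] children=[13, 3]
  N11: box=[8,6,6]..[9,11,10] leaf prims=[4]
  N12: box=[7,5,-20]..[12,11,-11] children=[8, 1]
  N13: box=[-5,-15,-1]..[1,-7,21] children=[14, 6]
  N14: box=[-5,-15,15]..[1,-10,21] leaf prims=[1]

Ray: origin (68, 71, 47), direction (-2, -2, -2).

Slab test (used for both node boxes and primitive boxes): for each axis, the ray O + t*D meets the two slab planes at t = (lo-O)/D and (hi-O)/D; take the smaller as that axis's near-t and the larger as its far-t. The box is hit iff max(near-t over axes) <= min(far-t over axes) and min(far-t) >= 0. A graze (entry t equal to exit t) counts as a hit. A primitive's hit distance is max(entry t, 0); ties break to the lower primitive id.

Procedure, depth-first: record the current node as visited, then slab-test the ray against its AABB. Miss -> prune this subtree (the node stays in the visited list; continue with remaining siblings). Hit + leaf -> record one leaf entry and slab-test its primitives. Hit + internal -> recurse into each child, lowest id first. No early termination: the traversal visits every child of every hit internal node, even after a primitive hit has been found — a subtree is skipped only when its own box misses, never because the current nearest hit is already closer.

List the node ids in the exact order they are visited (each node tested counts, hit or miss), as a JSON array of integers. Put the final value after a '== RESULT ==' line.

Trace the traversal:
N0 x:[28,87/2] y:[25,43] z:[13,67/2] -> hit [28,67/2], descend [7, 10]
  N7 x:[28,87/2] y:[30,71/2] z:[29,67/2] -> hit [30,67/2], descend [9, 12]
    N9 x:[42,87/2] y:[34,71/2] z:[59/2,65/2] -> miss, prune
    N12 x:[28,61/2] y:[30,33] z:[29,67/2] -> hit [30,61/2], descend [1, 8]
      N1 x:[28,59/2] y:[31,33] z:[31,67/2] -> miss, prune
      N8 x:[29,61/2] y:[30,32] z:[29,63/2] -> hit [30,61/2] leaf, test {P5@t=30}
  N10 x:[29,37] y:[25,43] z:[13,24] -> miss, prune

Visited [0, 7, 9, 12, 1, 8, 10]. Tests: 7 box, 1 leaf. Nearest: P5.

== RESULT ==
[0, 7, 9, 12, 1, 8, 10]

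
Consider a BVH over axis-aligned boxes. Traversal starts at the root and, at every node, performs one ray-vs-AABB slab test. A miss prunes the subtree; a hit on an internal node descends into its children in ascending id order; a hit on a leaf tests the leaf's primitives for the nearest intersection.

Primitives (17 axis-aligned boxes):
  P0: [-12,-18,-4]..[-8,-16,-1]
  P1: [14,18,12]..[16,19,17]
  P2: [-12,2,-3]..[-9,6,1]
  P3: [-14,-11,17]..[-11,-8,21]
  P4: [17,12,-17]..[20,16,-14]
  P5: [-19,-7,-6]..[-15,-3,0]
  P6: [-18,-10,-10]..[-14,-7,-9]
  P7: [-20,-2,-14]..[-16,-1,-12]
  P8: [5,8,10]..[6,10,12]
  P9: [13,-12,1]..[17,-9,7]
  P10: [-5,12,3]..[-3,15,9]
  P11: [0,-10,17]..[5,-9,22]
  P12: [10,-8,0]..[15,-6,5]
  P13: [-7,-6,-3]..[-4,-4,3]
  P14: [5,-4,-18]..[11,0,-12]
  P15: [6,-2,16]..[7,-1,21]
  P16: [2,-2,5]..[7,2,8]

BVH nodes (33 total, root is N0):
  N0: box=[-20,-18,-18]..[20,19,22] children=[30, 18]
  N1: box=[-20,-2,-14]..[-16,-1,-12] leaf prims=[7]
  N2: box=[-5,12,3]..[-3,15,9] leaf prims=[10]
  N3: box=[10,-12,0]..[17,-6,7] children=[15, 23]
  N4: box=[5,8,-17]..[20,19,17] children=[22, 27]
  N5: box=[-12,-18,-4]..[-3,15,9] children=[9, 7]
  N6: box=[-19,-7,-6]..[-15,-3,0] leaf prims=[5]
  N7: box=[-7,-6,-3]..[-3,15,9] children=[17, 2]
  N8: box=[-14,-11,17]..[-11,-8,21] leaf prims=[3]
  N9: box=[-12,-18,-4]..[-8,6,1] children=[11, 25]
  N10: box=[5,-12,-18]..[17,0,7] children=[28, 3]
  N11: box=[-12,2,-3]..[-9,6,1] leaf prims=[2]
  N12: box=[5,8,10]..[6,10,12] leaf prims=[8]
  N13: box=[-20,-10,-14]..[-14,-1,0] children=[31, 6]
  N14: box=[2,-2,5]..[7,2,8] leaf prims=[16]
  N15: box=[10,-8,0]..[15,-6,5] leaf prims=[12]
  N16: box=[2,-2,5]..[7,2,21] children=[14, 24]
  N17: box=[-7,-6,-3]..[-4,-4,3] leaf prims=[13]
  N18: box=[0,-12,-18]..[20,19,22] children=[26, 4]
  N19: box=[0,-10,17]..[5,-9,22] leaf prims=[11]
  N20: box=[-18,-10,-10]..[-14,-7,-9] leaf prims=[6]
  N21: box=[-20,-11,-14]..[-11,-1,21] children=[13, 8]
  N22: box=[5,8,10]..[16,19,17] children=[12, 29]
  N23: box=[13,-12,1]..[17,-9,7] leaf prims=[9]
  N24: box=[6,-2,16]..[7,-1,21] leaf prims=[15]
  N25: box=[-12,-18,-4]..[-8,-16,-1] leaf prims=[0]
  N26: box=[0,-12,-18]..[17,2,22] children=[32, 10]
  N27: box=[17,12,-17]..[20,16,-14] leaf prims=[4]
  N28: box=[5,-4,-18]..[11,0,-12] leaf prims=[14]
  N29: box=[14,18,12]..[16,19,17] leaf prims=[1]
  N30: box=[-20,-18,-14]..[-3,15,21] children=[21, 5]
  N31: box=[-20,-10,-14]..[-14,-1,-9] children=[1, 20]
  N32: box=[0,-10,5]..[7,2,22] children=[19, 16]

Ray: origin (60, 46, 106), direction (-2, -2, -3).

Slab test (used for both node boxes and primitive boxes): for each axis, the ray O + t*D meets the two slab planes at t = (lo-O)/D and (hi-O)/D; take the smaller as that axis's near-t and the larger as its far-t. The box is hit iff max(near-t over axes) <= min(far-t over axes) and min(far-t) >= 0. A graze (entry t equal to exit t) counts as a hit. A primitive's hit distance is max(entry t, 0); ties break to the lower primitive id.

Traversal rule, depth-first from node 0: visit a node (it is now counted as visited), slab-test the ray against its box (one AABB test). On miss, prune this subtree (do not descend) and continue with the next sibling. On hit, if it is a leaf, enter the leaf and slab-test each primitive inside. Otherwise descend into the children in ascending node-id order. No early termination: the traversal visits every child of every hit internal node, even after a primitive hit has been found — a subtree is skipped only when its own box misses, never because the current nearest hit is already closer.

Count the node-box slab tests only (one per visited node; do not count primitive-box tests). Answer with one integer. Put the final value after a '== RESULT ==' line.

Trace the traversal:
N0 x:[20,40] y:[27/2,32] z:[28,124/3] -> hit [28,32], descend [18, 30]
  N18 x:[20,30] y:[27/2,29] z:[28,124/3] -> hit [28,29], descend [4, 26]
    N4 x:[20,55/2] y:[27/2,19] z:[89/3,41] -> miss, prune
    N26 x:[43/2,30] y:[22,29] z:[28,124/3] -> hit [28,29], descend [10, 32]
      N10 x:[43/2,55/2] y:[23,29] z:[33,124/3] -> miss, prune
      N32 x:[53/2,30] y:[22,28] z:[28,101/3] -> hit [28,28], descend [16, 19]
        N16 x:[53/2,29] y:[22,24] z:[85/3,101/3] -> miss, prune
        N19 x:[55/2,30] y:[55/2,28] z:[28,89/3] -> hit [28,28] leaf, test {P11@t=28}
  N30 x:[63/2,40] y:[31/2,32] z:[85/3,40] -> hit [63/2,32], descend [5, 21]
    N5 x:[63/2,36] y:[31/2,32] z:[97/3,110/3] -> miss, prune
    N21 x:[71/2,40] y:[47/2,57/2] z:[85/3,40] -> miss, prune

order=[0, 18, 4, 26, 10, 32, 16, 19, 30, 5, 21]  |boxes|=11  |leaves|=1  hit=P11

== RESULT ==
11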